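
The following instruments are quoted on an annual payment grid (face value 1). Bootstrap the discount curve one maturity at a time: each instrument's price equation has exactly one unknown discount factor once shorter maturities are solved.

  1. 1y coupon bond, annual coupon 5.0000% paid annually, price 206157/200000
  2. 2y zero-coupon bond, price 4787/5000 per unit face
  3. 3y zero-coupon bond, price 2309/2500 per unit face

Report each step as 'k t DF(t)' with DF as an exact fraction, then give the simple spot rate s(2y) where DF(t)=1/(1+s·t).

step 1 [1y] bond c/1=1/20: DF=(206157/200000 − 1/20·(0))/(1+1/20) = 9817/10000 ≈ 0.981700
step 2 [2y] zero: DF = P = 4787/5000 ≈ 0.957400
step 3 [3y] zero: DF = P = 2309/2500 ≈ 0.923600

1 1 9817/10000
2 2 4787/5000
3 3 2309/2500
s(2y) = (1/(4787/5000) − 1)/(2) = 213/9574 ≈ 2.2248%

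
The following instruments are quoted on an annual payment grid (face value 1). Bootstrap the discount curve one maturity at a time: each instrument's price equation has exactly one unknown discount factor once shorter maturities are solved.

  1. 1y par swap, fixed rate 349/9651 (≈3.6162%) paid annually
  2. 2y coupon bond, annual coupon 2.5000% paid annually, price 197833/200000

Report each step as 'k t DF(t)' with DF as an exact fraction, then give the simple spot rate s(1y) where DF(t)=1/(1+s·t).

1 1 9651/10000
2 2 1883/2000
s(1y) = (1/(9651/10000) − 1)/(1) = 349/9651 ≈ 3.6162%

step 1 [1y] swap r/1=349/9651: DF=(1 − 349/9651·(0))/(1+349/9651) = 9651/10000 ≈ 0.965100
step 2 [2y] bond c/1=1/40: DF=(197833/200000 − 1/40·(0.965100))/(1+1/40) = 1883/2000 ≈ 0.941500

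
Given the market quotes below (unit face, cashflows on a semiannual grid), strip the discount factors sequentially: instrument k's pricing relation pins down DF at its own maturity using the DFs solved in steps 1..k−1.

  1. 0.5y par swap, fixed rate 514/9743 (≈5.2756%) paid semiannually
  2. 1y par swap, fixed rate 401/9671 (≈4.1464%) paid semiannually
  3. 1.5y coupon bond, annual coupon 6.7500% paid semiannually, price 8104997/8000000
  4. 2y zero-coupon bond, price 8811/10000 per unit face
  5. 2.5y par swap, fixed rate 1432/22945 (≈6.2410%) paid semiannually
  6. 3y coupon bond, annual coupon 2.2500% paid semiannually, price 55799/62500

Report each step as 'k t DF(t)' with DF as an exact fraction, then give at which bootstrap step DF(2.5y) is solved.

step 1 [0.5y] swap r/2=257/9743: DF=(1 − 257/9743·(0))/(1+257/9743) = 9743/10000 ≈ 0.974300
step 2 [1y] swap r/2=401/19342: DF=(1 − 401/19342·(0.974300))/(1+401/19342) = 9599/10000 ≈ 0.959900
step 3 [1.5y] bond c/2=27/800: DF=(8104997/8000000 − 27/800·(0.974300+0.959900))/(1+27/800) = 9169/10000 ≈ 0.916900
step 4 [2y] zero: DF = P = 8811/10000 ≈ 0.881100
step 5 [2.5y] swap r/2=716/22945: DF=(1 − 716/22945·(0.974300+0.959900+0.916900+0.881100))/(1+716/22945) = 1071/1250 ≈ 0.856800
step 6 [3y] bond c/2=9/800: DF=(55799/62500 − 9/800·(0.974300+0.959900+0.916900+0.881100+0.856800))/(1+9/800) = 4159/5000 ≈ 0.831800

1 1/2 9743/10000
2 1 9599/10000
3 3/2 9169/10000
4 2 8811/10000
5 5/2 1071/1250
6 3 4159/5000
DF(2.5y) is solved at step 5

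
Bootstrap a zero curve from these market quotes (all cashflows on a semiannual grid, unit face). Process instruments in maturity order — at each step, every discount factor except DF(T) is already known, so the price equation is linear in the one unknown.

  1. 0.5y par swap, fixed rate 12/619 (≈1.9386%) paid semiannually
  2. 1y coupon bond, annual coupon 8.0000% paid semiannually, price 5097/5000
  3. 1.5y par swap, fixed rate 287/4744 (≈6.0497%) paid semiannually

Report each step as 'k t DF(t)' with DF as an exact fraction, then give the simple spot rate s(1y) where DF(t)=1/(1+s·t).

step 1 [0.5y] swap r/2=6/619: DF=(1 − 6/619·(0))/(1+6/619) = 619/625 ≈ 0.990400
step 2 [1y] bond c/2=1/25: DF=(5097/5000 − 1/25·(0.990400))/(1+1/25) = 9421/10000 ≈ 0.942100
step 3 [1.5y] swap r/2=287/9488: DF=(1 − 287/9488·(0.990400+0.942100))/(1+287/9488) = 9139/10000 ≈ 0.913900

1 1/2 619/625
2 1 9421/10000
3 3/2 9139/10000
s(1y) = (1/(9421/10000) − 1)/(1) = 579/9421 ≈ 6.1458%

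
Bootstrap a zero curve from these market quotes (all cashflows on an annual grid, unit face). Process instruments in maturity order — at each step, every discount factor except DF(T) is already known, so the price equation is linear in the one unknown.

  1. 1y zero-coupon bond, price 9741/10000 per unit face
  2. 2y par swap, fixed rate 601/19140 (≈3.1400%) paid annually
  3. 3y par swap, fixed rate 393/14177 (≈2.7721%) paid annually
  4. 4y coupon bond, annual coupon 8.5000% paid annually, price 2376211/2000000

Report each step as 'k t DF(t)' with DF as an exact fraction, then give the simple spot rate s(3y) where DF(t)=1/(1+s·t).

1 1 9741/10000
2 2 9399/10000
3 3 4607/5000
4 4 8729/10000
s(3y) = (1/(4607/5000) − 1)/(3) = 131/4607 ≈ 2.8435%

step 1 [1y] zero: DF = P = 9741/10000 ≈ 0.974100
step 2 [2y] swap r/1=601/19140: DF=(1 − 601/19140·(0.974100))/(1+601/19140) = 9399/10000 ≈ 0.939900
step 3 [3y] swap r/1=393/14177: DF=(1 − 393/14177·(0.974100+0.939900))/(1+393/14177) = 4607/5000 ≈ 0.921400
step 4 [4y] bond c/1=17/200: DF=(2376211/2000000 − 17/200·(0.974100+0.939900+0.921400))/(1+17/200) = 8729/10000 ≈ 0.872900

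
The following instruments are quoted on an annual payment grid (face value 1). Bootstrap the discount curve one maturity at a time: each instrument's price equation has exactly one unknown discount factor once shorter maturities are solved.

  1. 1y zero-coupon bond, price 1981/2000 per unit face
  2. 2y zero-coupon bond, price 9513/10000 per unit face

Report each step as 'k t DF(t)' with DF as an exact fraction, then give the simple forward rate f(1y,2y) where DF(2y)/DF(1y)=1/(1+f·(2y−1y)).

step 1 [1y] zero: DF = P = 1981/2000 ≈ 0.990500
step 2 [2y] zero: DF = P = 9513/10000 ≈ 0.951300

1 1 1981/2000
2 2 9513/10000
f(1y,2y) = ((1981/2000)/(9513/10000) − 1)/(1) = 56/1359 ≈ 4.1207%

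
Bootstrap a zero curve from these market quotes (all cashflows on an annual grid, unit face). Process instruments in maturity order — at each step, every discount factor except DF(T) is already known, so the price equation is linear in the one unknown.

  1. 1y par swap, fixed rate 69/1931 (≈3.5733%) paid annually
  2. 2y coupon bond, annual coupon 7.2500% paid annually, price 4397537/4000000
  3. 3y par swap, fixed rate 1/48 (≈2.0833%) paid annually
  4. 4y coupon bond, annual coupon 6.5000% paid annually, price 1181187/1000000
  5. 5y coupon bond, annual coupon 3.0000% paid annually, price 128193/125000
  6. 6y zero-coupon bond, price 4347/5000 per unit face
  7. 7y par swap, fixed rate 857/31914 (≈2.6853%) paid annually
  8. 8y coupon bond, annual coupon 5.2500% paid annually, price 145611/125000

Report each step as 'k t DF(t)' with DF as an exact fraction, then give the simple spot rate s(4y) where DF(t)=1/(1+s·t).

step 1 [1y] swap r/1=69/1931: DF=(1 − 69/1931·(0))/(1+69/1931) = 1931/2000 ≈ 0.965500
step 2 [2y] bond c/1=29/400: DF=(4397537/4000000 − 29/400·(0.965500))/(1+29/400) = 4799/5000 ≈ 0.959800
step 3 [3y] swap r/1=1/48: DF=(1 − 1/48·(0.965500+0.959800))/(1+1/48) = 9403/10000 ≈ 0.940300
step 4 [4y] bond c/1=13/200: DF=(1181187/1000000 − 13/200·(0.965500+0.959800+0.940300))/(1+13/200) = 4671/5000 ≈ 0.934200
step 5 [5y] bond c/1=3/100: DF=(128193/125000 − 3/100·(0.965500+0.959800+0.940300+0.934200))/(1+3/100) = 177/200 ≈ 0.885000
step 6 [6y] zero: DF = P = 4347/5000 ≈ 0.869400
step 7 [7y] swap r/1=857/31914: DF=(1 − 857/31914·(0.965500+0.959800+0.940300+0.934200+0.885000+0.869400))/(1+857/31914) = 4143/5000 ≈ 0.828600
step 8 [8y] bond c/1=21/400: DF=(145611/125000 − 21/400·(0.965500+0.959800+0.940300+0.934200+0.885000+0.869400+0.828600))/(1+21/400) = 1971/2500 ≈ 0.788400

1 1 1931/2000
2 2 4799/5000
3 3 9403/10000
4 4 4671/5000
5 5 177/200
6 6 4347/5000
7 7 4143/5000
8 8 1971/2500
s(4y) = (1/(4671/5000) − 1)/(4) = 329/18684 ≈ 1.7609%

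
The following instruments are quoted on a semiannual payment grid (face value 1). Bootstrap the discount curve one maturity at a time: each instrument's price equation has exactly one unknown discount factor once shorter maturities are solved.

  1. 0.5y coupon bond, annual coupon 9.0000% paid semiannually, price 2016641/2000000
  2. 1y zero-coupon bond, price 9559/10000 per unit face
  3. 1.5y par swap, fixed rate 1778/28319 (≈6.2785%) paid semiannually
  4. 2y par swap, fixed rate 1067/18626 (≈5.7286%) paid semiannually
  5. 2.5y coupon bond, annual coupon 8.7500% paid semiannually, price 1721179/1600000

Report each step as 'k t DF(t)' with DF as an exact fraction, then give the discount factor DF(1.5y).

step 1 [0.5y] bond c/2=9/200: DF=(2016641/2000000 − 9/200·(0))/(1+9/200) = 9649/10000 ≈ 0.964900
step 2 [1y] zero: DF = P = 9559/10000 ≈ 0.955900
step 3 [1.5y] swap r/2=889/28319: DF=(1 − 889/28319·(0.964900+0.955900))/(1+889/28319) = 9111/10000 ≈ 0.911100
step 4 [2y] swap r/2=1067/37252: DF=(1 − 1067/37252·(0.964900+0.955900+0.911100))/(1+1067/37252) = 8933/10000 ≈ 0.893300
step 5 [2.5y] bond c/2=7/160: DF=(1721179/1600000 − 7/160·(0.964900+0.955900+0.911100+0.893300))/(1+7/160) = 1749/2000 ≈ 0.874500

1 1/2 9649/10000
2 1 9559/10000
3 3/2 9111/10000
4 2 8933/10000
5 5/2 1749/2000
DF(1.5y) = 9111/10000 ≈ 0.911100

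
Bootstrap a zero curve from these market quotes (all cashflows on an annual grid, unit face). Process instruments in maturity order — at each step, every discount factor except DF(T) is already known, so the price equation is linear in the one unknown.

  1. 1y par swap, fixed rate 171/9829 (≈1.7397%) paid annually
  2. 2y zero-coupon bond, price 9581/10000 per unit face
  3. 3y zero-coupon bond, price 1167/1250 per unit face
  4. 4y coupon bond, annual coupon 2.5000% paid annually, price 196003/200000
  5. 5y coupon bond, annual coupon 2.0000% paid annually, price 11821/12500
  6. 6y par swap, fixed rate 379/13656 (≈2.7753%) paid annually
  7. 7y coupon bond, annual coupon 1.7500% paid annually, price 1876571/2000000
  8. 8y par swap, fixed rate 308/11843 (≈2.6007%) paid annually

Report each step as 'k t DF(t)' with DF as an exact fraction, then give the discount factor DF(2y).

1 1 9829/10000
2 2 9581/10000
3 3 1167/1250
4 4 443/500
5 5 4267/5000
6 6 2121/2500
7 7 4141/5000
8 8 1019/1250
DF(2y) = 9581/10000 ≈ 0.958100

step 1 [1y] swap r/1=171/9829: DF=(1 − 171/9829·(0))/(1+171/9829) = 9829/10000 ≈ 0.982900
step 2 [2y] zero: DF = P = 9581/10000 ≈ 0.958100
step 3 [3y] zero: DF = P = 1167/1250 ≈ 0.933600
step 4 [4y] bond c/1=1/40: DF=(196003/200000 − 1/40·(0.982900+0.958100+0.933600))/(1+1/40) = 443/500 ≈ 0.886000
step 5 [5y] bond c/1=1/50: DF=(11821/12500 − 1/50·(0.982900+0.958100+0.933600+0.886000))/(1+1/50) = 4267/5000 ≈ 0.853400
step 6 [6y] swap r/1=379/13656: DF=(1 − 379/13656·(0.982900+0.958100+0.933600+0.886000+0.853400))/(1+379/13656) = 2121/2500 ≈ 0.848400
step 7 [7y] bond c/1=7/400: DF=(1876571/2000000 − 7/400·(0.982900+0.958100+0.933600+0.886000+0.853400+0.848400))/(1+7/400) = 4141/5000 ≈ 0.828200
step 8 [8y] swap r/1=308/11843: DF=(1 − 308/11843·(0.982900+0.958100+0.933600+0.886000+0.853400+0.848400+0.828200))/(1+308/11843) = 1019/1250 ≈ 0.815200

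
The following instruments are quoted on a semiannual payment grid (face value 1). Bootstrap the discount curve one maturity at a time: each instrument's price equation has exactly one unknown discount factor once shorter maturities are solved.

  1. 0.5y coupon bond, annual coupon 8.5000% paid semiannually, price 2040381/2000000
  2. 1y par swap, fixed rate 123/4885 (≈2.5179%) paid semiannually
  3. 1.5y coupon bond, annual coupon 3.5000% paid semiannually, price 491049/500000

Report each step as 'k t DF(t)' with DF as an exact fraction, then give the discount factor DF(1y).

step 1 [0.5y] bond c/2=17/400: DF=(2040381/2000000 − 17/400·(0))/(1+17/400) = 4893/5000 ≈ 0.978600
step 2 [1y] swap r/2=123/9770: DF=(1 − 123/9770·(0.978600))/(1+123/9770) = 4877/5000 ≈ 0.975400
step 3 [1.5y] bond c/2=7/400: DF=(491049/500000 − 7/400·(0.978600+0.975400))/(1+7/400) = 2329/2500 ≈ 0.931600

1 1/2 4893/5000
2 1 4877/5000
3 3/2 2329/2500
DF(1y) = 4877/5000 ≈ 0.975400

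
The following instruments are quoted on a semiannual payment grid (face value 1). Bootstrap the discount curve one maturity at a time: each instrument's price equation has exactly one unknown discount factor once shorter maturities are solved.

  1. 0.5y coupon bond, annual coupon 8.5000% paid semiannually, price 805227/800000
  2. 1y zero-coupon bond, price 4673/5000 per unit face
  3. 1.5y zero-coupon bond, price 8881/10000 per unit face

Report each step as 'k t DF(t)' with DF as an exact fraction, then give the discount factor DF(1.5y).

1 1/2 1931/2000
2 1 4673/5000
3 3/2 8881/10000
DF(1.5y) = 8881/10000 ≈ 0.888100

step 1 [0.5y] bond c/2=17/400: DF=(805227/800000 − 17/400·(0))/(1+17/400) = 1931/2000 ≈ 0.965500
step 2 [1y] zero: DF = P = 4673/5000 ≈ 0.934600
step 3 [1.5y] zero: DF = P = 8881/10000 ≈ 0.888100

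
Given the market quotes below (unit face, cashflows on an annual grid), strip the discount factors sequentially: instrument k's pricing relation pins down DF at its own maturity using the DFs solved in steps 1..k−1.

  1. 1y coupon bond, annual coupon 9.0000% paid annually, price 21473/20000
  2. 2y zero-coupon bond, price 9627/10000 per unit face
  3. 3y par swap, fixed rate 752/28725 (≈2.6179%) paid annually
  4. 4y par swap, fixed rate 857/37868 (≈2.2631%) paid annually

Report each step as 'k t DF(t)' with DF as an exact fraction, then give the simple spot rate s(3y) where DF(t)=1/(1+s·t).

1 1 197/200
2 2 9627/10000
3 3 578/625
4 4 9143/10000
s(3y) = (1/(578/625) − 1)/(3) = 47/1734 ≈ 2.7105%

step 1 [1y] bond c/1=9/100: DF=(21473/20000 − 9/100·(0))/(1+9/100) = 197/200 ≈ 0.985000
step 2 [2y] zero: DF = P = 9627/10000 ≈ 0.962700
step 3 [3y] swap r/1=752/28725: DF=(1 − 752/28725·(0.985000+0.962700))/(1+752/28725) = 578/625 ≈ 0.924800
step 4 [4y] swap r/1=857/37868: DF=(1 − 857/37868·(0.985000+0.962700+0.924800))/(1+857/37868) = 9143/10000 ≈ 0.914300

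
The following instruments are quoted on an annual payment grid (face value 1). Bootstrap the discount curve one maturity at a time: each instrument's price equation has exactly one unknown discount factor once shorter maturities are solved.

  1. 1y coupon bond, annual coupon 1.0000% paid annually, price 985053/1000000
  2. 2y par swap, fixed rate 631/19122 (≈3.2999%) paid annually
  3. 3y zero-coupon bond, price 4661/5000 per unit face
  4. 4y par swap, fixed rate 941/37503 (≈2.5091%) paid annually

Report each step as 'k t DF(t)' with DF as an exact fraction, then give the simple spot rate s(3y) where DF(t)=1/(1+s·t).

step 1 [1y] bond c/1=1/100: DF=(985053/1000000 − 1/100·(0))/(1+1/100) = 9753/10000 ≈ 0.975300
step 2 [2y] swap r/1=631/19122: DF=(1 − 631/19122·(0.975300))/(1+631/19122) = 9369/10000 ≈ 0.936900
step 3 [3y] zero: DF = P = 4661/5000 ≈ 0.932200
step 4 [4y] swap r/1=941/37503: DF=(1 − 941/37503·(0.975300+0.936900+0.932200))/(1+941/37503) = 9059/10000 ≈ 0.905900

1 1 9753/10000
2 2 9369/10000
3 3 4661/5000
4 4 9059/10000
s(3y) = (1/(4661/5000) − 1)/(3) = 113/4661 ≈ 2.4244%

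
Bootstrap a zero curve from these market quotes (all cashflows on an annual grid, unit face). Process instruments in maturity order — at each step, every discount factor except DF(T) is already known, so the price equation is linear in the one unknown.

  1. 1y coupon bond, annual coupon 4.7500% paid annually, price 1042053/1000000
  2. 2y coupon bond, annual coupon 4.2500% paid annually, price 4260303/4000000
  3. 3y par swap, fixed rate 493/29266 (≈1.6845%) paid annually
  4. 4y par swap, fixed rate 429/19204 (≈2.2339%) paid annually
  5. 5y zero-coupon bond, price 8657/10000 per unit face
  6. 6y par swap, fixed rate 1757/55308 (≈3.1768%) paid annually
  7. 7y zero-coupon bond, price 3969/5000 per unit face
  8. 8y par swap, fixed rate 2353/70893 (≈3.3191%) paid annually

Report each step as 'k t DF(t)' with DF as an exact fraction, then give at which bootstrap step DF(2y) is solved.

1 1 2487/2500
2 2 9811/10000
3 3 9507/10000
4 4 4571/5000
5 5 8657/10000
6 6 8243/10000
7 7 3969/5000
8 8 7647/10000
DF(2y) is solved at step 2

step 1 [1y] bond c/1=19/400: DF=(1042053/1000000 − 19/400·(0))/(1+19/400) = 2487/2500 ≈ 0.994800
step 2 [2y] bond c/1=17/400: DF=(4260303/4000000 − 17/400·(0.994800))/(1+17/400) = 9811/10000 ≈ 0.981100
step 3 [3y] swap r/1=493/29266: DF=(1 − 493/29266·(0.994800+0.981100))/(1+493/29266) = 9507/10000 ≈ 0.950700
step 4 [4y] swap r/1=429/19204: DF=(1 − 429/19204·(0.994800+0.981100+0.950700))/(1+429/19204) = 4571/5000 ≈ 0.914200
step 5 [5y] zero: DF = P = 8657/10000 ≈ 0.865700
step 6 [6y] swap r/1=1757/55308: DF=(1 − 1757/55308·(0.994800+0.981100+0.950700+0.914200+0.865700))/(1+1757/55308) = 8243/10000 ≈ 0.824300
step 7 [7y] zero: DF = P = 3969/5000 ≈ 0.793800
step 8 [8y] swap r/1=2353/70893: DF=(1 − 2353/70893·(0.994800+0.981100+0.950700+0.914200+0.865700+0.824300+0.793800))/(1+2353/70893) = 7647/10000 ≈ 0.764700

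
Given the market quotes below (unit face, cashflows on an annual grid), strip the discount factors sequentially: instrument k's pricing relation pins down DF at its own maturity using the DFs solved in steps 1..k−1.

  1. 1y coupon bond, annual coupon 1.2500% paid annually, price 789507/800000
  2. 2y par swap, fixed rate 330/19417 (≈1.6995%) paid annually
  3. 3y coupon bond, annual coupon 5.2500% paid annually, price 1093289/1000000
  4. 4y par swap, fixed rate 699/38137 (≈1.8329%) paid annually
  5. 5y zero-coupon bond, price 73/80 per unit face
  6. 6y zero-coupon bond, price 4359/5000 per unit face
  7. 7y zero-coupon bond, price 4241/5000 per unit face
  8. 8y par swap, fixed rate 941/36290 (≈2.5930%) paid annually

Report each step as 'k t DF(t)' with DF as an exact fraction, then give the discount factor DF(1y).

1 1 9747/10000
2 2 967/1000
3 3 9419/10000
4 4 9301/10000
5 5 73/80
6 6 4359/5000
7 7 4241/5000
8 8 4059/5000
DF(1y) = 9747/10000 ≈ 0.974700

step 1 [1y] bond c/1=1/80: DF=(789507/800000 − 1/80·(0))/(1+1/80) = 9747/10000 ≈ 0.974700
step 2 [2y] swap r/1=330/19417: DF=(1 − 330/19417·(0.974700))/(1+330/19417) = 967/1000 ≈ 0.967000
step 3 [3y] bond c/1=21/400: DF=(1093289/1000000 − 21/400·(0.974700+0.967000))/(1+21/400) = 9419/10000 ≈ 0.941900
step 4 [4y] swap r/1=699/38137: DF=(1 − 699/38137·(0.974700+0.967000+0.941900))/(1+699/38137) = 9301/10000 ≈ 0.930100
step 5 [5y] zero: DF = P = 73/80 ≈ 0.912500
step 6 [6y] zero: DF = P = 4359/5000 ≈ 0.871800
step 7 [7y] zero: DF = P = 4241/5000 ≈ 0.848200
step 8 [8y] swap r/1=941/36290: DF=(1 − 941/36290·(0.974700+0.967000+0.941900+0.930100+0.912500+0.871800+0.848200))/(1+941/36290) = 4059/5000 ≈ 0.811800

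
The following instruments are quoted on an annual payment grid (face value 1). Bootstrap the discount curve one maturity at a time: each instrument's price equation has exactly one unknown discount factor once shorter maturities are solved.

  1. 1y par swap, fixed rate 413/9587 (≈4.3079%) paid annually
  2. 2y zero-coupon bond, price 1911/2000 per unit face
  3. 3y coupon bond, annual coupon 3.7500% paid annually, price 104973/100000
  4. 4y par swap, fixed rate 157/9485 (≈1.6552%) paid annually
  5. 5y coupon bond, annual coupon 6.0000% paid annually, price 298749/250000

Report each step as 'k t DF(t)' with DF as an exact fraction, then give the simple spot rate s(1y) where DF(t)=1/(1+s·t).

1 1 9587/10000
2 2 1911/2000
3 3 4713/5000
4 4 2343/2500
5 5 4563/5000
s(1y) = (1/(9587/10000) − 1)/(1) = 413/9587 ≈ 4.3079%

step 1 [1y] swap r/1=413/9587: DF=(1 − 413/9587·(0))/(1+413/9587) = 9587/10000 ≈ 0.958700
step 2 [2y] zero: DF = P = 1911/2000 ≈ 0.955500
step 3 [3y] bond c/1=3/80: DF=(104973/100000 − 3/80·(0.958700+0.955500))/(1+3/80) = 4713/5000 ≈ 0.942600
step 4 [4y] swap r/1=157/9485: DF=(1 − 157/9485·(0.958700+0.955500+0.942600))/(1+157/9485) = 2343/2500 ≈ 0.937200
step 5 [5y] bond c/1=3/50: DF=(298749/250000 − 3/50·(0.958700+0.955500+0.942600+0.937200))/(1+3/50) = 4563/5000 ≈ 0.912600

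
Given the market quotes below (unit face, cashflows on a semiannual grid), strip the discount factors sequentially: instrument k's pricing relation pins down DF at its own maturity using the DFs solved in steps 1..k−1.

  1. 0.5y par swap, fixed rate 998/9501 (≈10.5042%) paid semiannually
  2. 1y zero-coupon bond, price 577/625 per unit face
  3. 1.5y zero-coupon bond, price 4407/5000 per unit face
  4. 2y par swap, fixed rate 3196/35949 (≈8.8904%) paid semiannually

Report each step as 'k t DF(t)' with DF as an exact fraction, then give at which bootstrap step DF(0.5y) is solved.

step 1 [0.5y] swap r/2=499/9501: DF=(1 − 499/9501·(0))/(1+499/9501) = 9501/10000 ≈ 0.950100
step 2 [1y] zero: DF = P = 577/625 ≈ 0.923200
step 3 [1.5y] zero: DF = P = 4407/5000 ≈ 0.881400
step 4 [2y] swap r/2=1598/35949: DF=(1 − 1598/35949·(0.950100+0.923200+0.881400))/(1+1598/35949) = 4201/5000 ≈ 0.840200

1 1/2 9501/10000
2 1 577/625
3 3/2 4407/5000
4 2 4201/5000
DF(0.5y) is solved at step 1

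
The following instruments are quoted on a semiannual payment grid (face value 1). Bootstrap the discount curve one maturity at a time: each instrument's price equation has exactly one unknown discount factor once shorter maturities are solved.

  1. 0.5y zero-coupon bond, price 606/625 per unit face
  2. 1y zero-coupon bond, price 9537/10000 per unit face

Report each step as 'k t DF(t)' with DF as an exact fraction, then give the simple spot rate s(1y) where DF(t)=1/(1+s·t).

step 1 [0.5y] zero: DF = P = 606/625 ≈ 0.969600
step 2 [1y] zero: DF = P = 9537/10000 ≈ 0.953700

1 1/2 606/625
2 1 9537/10000
s(1y) = (1/(9537/10000) − 1)/(1) = 463/9537 ≈ 4.8548%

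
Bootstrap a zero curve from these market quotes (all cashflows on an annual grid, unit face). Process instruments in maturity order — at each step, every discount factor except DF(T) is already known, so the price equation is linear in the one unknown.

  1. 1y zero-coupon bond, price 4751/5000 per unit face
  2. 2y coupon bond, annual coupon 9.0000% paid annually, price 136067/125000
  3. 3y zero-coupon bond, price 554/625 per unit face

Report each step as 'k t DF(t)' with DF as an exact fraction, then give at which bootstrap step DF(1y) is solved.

step 1 [1y] zero: DF = P = 4751/5000 ≈ 0.950200
step 2 [2y] bond c/1=9/100: DF=(136067/125000 − 9/100·(0.950200))/(1+9/100) = 4601/5000 ≈ 0.920200
step 3 [3y] zero: DF = P = 554/625 ≈ 0.886400

1 1 4751/5000
2 2 4601/5000
3 3 554/625
DF(1y) is solved at step 1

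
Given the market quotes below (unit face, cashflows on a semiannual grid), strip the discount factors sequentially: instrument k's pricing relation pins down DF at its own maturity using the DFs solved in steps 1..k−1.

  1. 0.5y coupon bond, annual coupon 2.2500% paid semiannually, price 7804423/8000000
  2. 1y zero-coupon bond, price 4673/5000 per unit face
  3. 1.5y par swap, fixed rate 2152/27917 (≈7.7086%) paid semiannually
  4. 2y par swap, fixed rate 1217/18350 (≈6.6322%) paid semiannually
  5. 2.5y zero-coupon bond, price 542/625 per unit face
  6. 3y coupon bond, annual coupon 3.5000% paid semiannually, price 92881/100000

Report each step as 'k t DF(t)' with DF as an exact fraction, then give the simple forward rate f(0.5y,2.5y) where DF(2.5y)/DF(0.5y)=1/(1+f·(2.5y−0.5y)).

step 1 [0.5y] bond c/2=9/800: DF=(7804423/8000000 − 9/800·(0))/(1+9/800) = 9647/10000 ≈ 0.964700
step 2 [1y] zero: DF = P = 4673/5000 ≈ 0.934600
step 3 [1.5y] swap r/2=1076/27917: DF=(1 − 1076/27917·(0.964700+0.934600))/(1+1076/27917) = 2231/2500 ≈ 0.892400
step 4 [2y] swap r/2=1217/36700: DF=(1 − 1217/36700·(0.964700+0.934600+0.892400))/(1+1217/36700) = 8783/10000 ≈ 0.878300
step 5 [2.5y] zero: DF = P = 542/625 ≈ 0.867200
step 6 [3y] bond c/2=7/400: DF=(92881/100000 − 7/400·(0.964700+0.934600+0.892400+0.878300+0.867200))/(1+7/400) = 2087/2500 ≈ 0.834800

1 1/2 9647/10000
2 1 4673/5000
3 3/2 2231/2500
4 2 8783/10000
5 5/2 542/625
6 3 2087/2500
f(0.5y,2.5y) = ((9647/10000)/(542/625) − 1)/(2) = 975/17344 ≈ 5.6215%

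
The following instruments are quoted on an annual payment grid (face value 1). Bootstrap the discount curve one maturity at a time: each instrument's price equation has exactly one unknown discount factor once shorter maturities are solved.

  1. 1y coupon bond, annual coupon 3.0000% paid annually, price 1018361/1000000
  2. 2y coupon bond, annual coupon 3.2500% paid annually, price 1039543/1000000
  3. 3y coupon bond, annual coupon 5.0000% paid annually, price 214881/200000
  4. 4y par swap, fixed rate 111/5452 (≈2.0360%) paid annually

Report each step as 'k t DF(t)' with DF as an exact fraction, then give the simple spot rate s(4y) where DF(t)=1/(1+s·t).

step 1 [1y] bond c/1=3/100: DF=(1018361/1000000 − 3/100·(0))/(1+3/100) = 9887/10000 ≈ 0.988700
step 2 [2y] bond c/1=13/400: DF=(1039543/1000000 − 13/400·(0.988700))/(1+13/400) = 9757/10000 ≈ 0.975700
step 3 [3y] bond c/1=1/20: DF=(214881/200000 − 1/20·(0.988700+0.975700))/(1+1/20) = 9297/10000 ≈ 0.929700
step 4 [4y] swap r/1=111/5452: DF=(1 − 111/5452·(0.988700+0.975700+0.929700))/(1+111/5452) = 9223/10000 ≈ 0.922300

1 1 9887/10000
2 2 9757/10000
3 3 9297/10000
4 4 9223/10000
s(4y) = (1/(9223/10000) − 1)/(4) = 777/36892 ≈ 2.1061%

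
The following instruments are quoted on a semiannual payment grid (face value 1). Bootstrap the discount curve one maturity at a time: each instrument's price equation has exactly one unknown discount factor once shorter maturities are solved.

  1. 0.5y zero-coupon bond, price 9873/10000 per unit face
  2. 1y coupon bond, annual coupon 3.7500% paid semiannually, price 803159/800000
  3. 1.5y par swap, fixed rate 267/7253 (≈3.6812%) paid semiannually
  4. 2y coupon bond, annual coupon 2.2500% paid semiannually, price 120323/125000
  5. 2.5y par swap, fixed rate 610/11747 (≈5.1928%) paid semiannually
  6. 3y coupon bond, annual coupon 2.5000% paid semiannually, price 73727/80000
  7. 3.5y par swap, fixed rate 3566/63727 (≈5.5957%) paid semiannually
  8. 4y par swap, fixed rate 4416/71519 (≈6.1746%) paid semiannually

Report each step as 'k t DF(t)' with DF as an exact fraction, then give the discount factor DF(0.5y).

1 1/2 9873/10000
2 1 9673/10000
3 3/2 4733/5000
4 2 2299/2500
5 5/2 439/500
6 3 4261/5000
7 7/2 8217/10000
8 4 487/625
DF(0.5y) = 9873/10000 ≈ 0.987300

step 1 [0.5y] zero: DF = P = 9873/10000 ≈ 0.987300
step 2 [1y] bond c/2=3/160: DF=(803159/800000 − 3/160·(0.987300))/(1+3/160) = 9673/10000 ≈ 0.967300
step 3 [1.5y] swap r/2=267/14506: DF=(1 − 267/14506·(0.987300+0.967300))/(1+267/14506) = 4733/5000 ≈ 0.946600
step 4 [2y] bond c/2=9/800: DF=(120323/125000 − 9/800·(0.987300+0.967300+0.946600))/(1+9/800) = 2299/2500 ≈ 0.919600
step 5 [2.5y] swap r/2=305/11747: DF=(1 − 305/11747·(0.987300+0.967300+0.946600+0.919600))/(1+305/11747) = 439/500 ≈ 0.878000
step 6 [3y] bond c/2=1/80: DF=(73727/80000 − 1/80·(0.987300+0.967300+0.946600+0.919600+0.878000))/(1+1/80) = 4261/5000 ≈ 0.852200
step 7 [3.5y] swap r/2=1783/63727: DF=(1 − 1783/63727·(0.987300+0.967300+0.946600+0.919600+0.878000+0.852200))/(1+1783/63727) = 8217/10000 ≈ 0.821700
step 8 [4y] swap r/2=2208/71519: DF=(1 − 2208/71519·(0.987300+0.967300+0.946600+0.919600+0.878000+0.852200+0.821700))/(1+2208/71519) = 487/625 ≈ 0.779200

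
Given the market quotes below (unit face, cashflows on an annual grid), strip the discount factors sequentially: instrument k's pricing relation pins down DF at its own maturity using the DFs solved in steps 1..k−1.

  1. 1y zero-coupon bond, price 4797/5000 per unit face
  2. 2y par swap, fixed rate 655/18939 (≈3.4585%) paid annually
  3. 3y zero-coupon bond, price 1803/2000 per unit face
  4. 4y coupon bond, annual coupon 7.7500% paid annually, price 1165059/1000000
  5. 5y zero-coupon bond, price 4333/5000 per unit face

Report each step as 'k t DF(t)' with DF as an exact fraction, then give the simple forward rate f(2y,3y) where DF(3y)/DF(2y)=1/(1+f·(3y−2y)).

1 1 4797/5000
2 2 1869/2000
3 3 1803/2000
4 4 4401/5000
5 5 4333/5000
f(2y,3y) = ((1869/2000)/(1803/2000) − 1)/(1) = 22/601 ≈ 3.6606%

step 1 [1y] zero: DF = P = 4797/5000 ≈ 0.959400
step 2 [2y] swap r/1=655/18939: DF=(1 − 655/18939·(0.959400))/(1+655/18939) = 1869/2000 ≈ 0.934500
step 3 [3y] zero: DF = P = 1803/2000 ≈ 0.901500
step 4 [4y] bond c/1=31/400: DF=(1165059/1000000 − 31/400·(0.959400+0.934500+0.901500))/(1+31/400) = 4401/5000 ≈ 0.880200
step 5 [5y] zero: DF = P = 4333/5000 ≈ 0.866600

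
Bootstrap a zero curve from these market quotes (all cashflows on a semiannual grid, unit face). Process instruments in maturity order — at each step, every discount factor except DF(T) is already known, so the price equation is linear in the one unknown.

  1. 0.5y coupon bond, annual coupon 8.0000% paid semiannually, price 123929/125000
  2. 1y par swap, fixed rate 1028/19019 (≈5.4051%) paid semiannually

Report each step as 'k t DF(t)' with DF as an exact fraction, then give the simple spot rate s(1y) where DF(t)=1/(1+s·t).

1 1/2 9533/10000
2 1 4743/5000
s(1y) = (1/(4743/5000) − 1)/(1) = 257/4743 ≈ 5.4185%

step 1 [0.5y] bond c/2=1/25: DF=(123929/125000 − 1/25·(0))/(1+1/25) = 9533/10000 ≈ 0.953300
step 2 [1y] swap r/2=514/19019: DF=(1 − 514/19019·(0.953300))/(1+514/19019) = 4743/5000 ≈ 0.948600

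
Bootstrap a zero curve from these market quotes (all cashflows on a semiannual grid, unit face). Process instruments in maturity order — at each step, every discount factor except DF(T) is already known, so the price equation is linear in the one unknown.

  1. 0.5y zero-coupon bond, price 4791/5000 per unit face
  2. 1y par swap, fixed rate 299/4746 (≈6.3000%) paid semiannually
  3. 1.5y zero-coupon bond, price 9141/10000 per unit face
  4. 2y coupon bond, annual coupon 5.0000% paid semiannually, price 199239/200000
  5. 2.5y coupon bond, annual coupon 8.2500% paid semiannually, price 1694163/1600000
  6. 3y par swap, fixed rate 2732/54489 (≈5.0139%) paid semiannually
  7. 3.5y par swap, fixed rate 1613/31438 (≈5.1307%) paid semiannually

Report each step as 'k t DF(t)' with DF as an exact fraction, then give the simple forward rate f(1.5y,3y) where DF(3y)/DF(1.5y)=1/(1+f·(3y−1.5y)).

step 1 [0.5y] zero: DF = P = 4791/5000 ≈ 0.958200
step 2 [1y] swap r/2=299/9492: DF=(1 − 299/9492·(0.958200))/(1+299/9492) = 4701/5000 ≈ 0.940200
step 3 [1.5y] zero: DF = P = 9141/10000 ≈ 0.914100
step 4 [2y] bond c/2=1/40: DF=(199239/200000 − 1/40·(0.958200+0.940200+0.914100))/(1+1/40) = 9033/10000 ≈ 0.903300
step 5 [2.5y] bond c/2=33/800: DF=(1694163/1600000 − 33/800·(0.958200+0.940200+0.914100+0.903300))/(1+33/800) = 8697/10000 ≈ 0.869700
step 6 [3y] swap r/2=1366/54489: DF=(1 − 1366/54489·(0.958200+0.940200+0.914100+0.903300+0.869700))/(1+1366/54489) = 4317/5000 ≈ 0.863400
step 7 [3.5y] swap r/2=1613/62876: DF=(1 − 1613/62876·(0.958200+0.940200+0.914100+0.903300+0.869700+0.863400))/(1+1613/62876) = 8387/10000 ≈ 0.838700

1 1/2 4791/5000
2 1 4701/5000
3 3/2 9141/10000
4 2 9033/10000
5 5/2 8697/10000
6 3 4317/5000
7 7/2 8387/10000
f(1.5y,3y) = ((9141/10000)/(4317/5000) − 1)/(3/2) = 169/4317 ≈ 3.9148%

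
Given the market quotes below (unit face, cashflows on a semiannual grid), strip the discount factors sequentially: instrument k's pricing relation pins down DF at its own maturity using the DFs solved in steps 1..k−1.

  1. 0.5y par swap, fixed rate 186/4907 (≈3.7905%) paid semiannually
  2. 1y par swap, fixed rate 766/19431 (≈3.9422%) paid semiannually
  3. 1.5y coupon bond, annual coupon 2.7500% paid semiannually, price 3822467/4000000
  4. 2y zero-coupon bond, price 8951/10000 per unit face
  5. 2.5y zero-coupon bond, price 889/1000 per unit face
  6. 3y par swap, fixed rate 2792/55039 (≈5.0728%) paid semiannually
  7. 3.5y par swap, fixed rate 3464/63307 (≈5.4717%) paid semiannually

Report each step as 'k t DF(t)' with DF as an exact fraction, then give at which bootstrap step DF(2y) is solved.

1 1/2 4907/5000
2 1 9617/10000
3 3/2 9163/10000
4 2 8951/10000
5 5/2 889/1000
6 3 2151/2500
7 7/2 2067/2500
DF(2y) is solved at step 4

step 1 [0.5y] swap r/2=93/4907: DF=(1 − 93/4907·(0))/(1+93/4907) = 4907/5000 ≈ 0.981400
step 2 [1y] swap r/2=383/19431: DF=(1 − 383/19431·(0.981400))/(1+383/19431) = 9617/10000 ≈ 0.961700
step 3 [1.5y] bond c/2=11/800: DF=(3822467/4000000 − 11/800·(0.981400+0.961700))/(1+11/800) = 9163/10000 ≈ 0.916300
step 4 [2y] zero: DF = P = 8951/10000 ≈ 0.895100
step 5 [2.5y] zero: DF = P = 889/1000 ≈ 0.889000
step 6 [3y] swap r/2=1396/55039: DF=(1 − 1396/55039·(0.981400+0.961700+0.916300+0.895100+0.889000))/(1+1396/55039) = 2151/2500 ≈ 0.860400
step 7 [3.5y] swap r/2=1732/63307: DF=(1 − 1732/63307·(0.981400+0.961700+0.916300+0.895100+0.889000+0.860400))/(1+1732/63307) = 2067/2500 ≈ 0.826800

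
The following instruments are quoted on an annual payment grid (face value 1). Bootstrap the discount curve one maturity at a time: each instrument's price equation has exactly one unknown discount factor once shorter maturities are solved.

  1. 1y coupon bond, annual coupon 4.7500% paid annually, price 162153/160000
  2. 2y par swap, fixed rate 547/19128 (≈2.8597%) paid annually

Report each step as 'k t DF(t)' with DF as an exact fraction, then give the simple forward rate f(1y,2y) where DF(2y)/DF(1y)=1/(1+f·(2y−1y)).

step 1 [1y] bond c/1=19/400: DF=(162153/160000 − 19/400·(0))/(1+19/400) = 387/400 ≈ 0.967500
step 2 [2y] swap r/1=547/19128: DF=(1 − 547/19128·(0.967500))/(1+547/19128) = 9453/10000 ≈ 0.945300

1 1 387/400
2 2 9453/10000
f(1y,2y) = ((387/400)/(9453/10000) − 1)/(1) = 74/3151 ≈ 2.3485%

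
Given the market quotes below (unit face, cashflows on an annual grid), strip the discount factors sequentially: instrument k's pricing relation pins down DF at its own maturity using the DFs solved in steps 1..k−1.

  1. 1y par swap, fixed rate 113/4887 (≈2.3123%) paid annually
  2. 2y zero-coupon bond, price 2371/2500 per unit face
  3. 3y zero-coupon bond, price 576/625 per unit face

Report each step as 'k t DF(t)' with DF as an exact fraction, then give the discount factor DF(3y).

step 1 [1y] swap r/1=113/4887: DF=(1 − 113/4887·(0))/(1+113/4887) = 4887/5000 ≈ 0.977400
step 2 [2y] zero: DF = P = 2371/2500 ≈ 0.948400
step 3 [3y] zero: DF = P = 576/625 ≈ 0.921600

1 1 4887/5000
2 2 2371/2500
3 3 576/625
DF(3y) = 576/625 ≈ 0.921600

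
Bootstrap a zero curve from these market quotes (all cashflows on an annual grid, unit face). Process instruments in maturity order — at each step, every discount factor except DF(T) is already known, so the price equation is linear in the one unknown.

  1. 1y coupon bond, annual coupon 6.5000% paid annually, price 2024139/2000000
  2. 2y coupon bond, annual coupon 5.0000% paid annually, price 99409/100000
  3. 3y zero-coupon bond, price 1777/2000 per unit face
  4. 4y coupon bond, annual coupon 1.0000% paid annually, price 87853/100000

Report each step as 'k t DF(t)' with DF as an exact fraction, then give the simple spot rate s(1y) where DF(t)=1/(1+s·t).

1 1 9503/10000
2 2 1803/2000
3 3 1777/2000
4 4 8427/10000
s(1y) = (1/(9503/10000) − 1)/(1) = 497/9503 ≈ 5.2299%

step 1 [1y] bond c/1=13/200: DF=(2024139/2000000 − 13/200·(0))/(1+13/200) = 9503/10000 ≈ 0.950300
step 2 [2y] bond c/1=1/20: DF=(99409/100000 − 1/20·(0.950300))/(1+1/20) = 1803/2000 ≈ 0.901500
step 3 [3y] zero: DF = P = 1777/2000 ≈ 0.888500
step 4 [4y] bond c/1=1/100: DF=(87853/100000 − 1/100·(0.950300+0.901500+0.888500))/(1+1/100) = 8427/10000 ≈ 0.842700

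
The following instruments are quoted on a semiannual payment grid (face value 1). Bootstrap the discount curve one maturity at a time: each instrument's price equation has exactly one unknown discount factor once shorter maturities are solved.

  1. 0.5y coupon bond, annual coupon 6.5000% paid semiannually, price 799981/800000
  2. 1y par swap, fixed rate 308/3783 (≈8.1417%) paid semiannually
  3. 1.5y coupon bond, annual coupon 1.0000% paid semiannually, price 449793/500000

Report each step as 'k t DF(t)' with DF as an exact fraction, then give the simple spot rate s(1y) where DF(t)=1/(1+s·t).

1 1/2 1937/2000
2 1 923/1000
3 3/2 8857/10000
s(1y) = (1/(923/1000) − 1)/(1) = 77/923 ≈ 8.3424%

step 1 [0.5y] bond c/2=13/400: DF=(799981/800000 − 13/400·(0))/(1+13/400) = 1937/2000 ≈ 0.968500
step 2 [1y] swap r/2=154/3783: DF=(1 − 154/3783·(0.968500))/(1+154/3783) = 923/1000 ≈ 0.923000
step 3 [1.5y] bond c/2=1/200: DF=(449793/500000 − 1/200·(0.968500+0.923000))/(1+1/200) = 8857/10000 ≈ 0.885700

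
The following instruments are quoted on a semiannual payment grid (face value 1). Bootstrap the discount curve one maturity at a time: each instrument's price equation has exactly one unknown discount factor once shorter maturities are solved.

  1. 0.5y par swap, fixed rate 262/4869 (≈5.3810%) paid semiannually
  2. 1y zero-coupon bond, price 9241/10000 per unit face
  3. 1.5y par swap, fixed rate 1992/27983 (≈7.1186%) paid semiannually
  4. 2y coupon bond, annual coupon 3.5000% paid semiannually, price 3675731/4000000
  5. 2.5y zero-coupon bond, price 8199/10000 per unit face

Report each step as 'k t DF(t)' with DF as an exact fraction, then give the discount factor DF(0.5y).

step 1 [0.5y] swap r/2=131/4869: DF=(1 − 131/4869·(0))/(1+131/4869) = 4869/5000 ≈ 0.973800
step 2 [1y] zero: DF = P = 9241/10000 ≈ 0.924100
step 3 [1.5y] swap r/2=996/27983: DF=(1 − 996/27983·(0.973800+0.924100))/(1+996/27983) = 2251/2500 ≈ 0.900400
step 4 [2y] bond c/2=7/400: DF=(3675731/4000000 − 7/400·(0.973800+0.924100+0.900400))/(1+7/400) = 171/200 ≈ 0.855000
step 5 [2.5y] zero: DF = P = 8199/10000 ≈ 0.819900

1 1/2 4869/5000
2 1 9241/10000
3 3/2 2251/2500
4 2 171/200
5 5/2 8199/10000
DF(0.5y) = 4869/5000 ≈ 0.973800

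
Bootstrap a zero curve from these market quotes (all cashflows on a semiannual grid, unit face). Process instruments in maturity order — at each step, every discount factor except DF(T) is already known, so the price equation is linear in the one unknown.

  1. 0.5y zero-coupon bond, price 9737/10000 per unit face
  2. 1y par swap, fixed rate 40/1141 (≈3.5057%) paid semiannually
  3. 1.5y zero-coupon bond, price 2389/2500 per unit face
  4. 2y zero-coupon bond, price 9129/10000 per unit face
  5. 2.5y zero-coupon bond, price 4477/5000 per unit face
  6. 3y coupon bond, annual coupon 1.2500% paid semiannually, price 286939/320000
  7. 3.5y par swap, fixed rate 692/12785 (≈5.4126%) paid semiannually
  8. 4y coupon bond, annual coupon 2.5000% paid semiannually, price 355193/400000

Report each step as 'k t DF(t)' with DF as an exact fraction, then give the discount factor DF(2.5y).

1 1/2 9737/10000
2 1 483/500
3 3/2 2389/2500
4 2 9129/10000
5 5/2 4477/5000
6 3 8619/10000
7 7/2 827/1000
8 4 7981/10000
DF(2.5y) = 4477/5000 ≈ 0.895400

step 1 [0.5y] zero: DF = P = 9737/10000 ≈ 0.973700
step 2 [1y] swap r/2=20/1141: DF=(1 − 20/1141·(0.973700))/(1+20/1141) = 483/500 ≈ 0.966000
step 3 [1.5y] zero: DF = P = 2389/2500 ≈ 0.955600
step 4 [2y] zero: DF = P = 9129/10000 ≈ 0.912900
step 5 [2.5y] zero: DF = P = 4477/5000 ≈ 0.895400
step 6 [3y] bond c/2=1/160: DF=(286939/320000 − 1/160·(0.973700+0.966000+0.955600+0.912900+0.895400))/(1+1/160) = 8619/10000 ≈ 0.861900
step 7 [3.5y] swap r/2=346/12785: DF=(1 − 346/12785·(0.973700+0.966000+0.955600+0.912900+0.895400+0.861900))/(1+346/12785) = 827/1000 ≈ 0.827000
step 8 [4y] bond c/2=1/80: DF=(355193/400000 − 1/80·(0.973700+0.966000+0.955600+0.912900+0.895400+0.861900+0.827000))/(1+1/80) = 7981/10000 ≈ 0.798100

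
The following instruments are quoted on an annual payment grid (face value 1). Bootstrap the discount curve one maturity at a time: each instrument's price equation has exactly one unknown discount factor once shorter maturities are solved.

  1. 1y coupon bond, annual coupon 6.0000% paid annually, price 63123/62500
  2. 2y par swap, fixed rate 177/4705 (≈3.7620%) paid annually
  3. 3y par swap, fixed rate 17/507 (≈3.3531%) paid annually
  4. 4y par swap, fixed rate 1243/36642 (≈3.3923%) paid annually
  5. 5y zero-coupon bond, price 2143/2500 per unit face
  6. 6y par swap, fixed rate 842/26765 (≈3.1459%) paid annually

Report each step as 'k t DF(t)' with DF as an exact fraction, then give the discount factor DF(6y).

1 1 1191/1250
2 2 2323/2500
3 3 1813/2000
4 4 8757/10000
5 5 2143/2500
6 6 2079/2500
DF(6y) = 2079/2500 ≈ 0.831600

step 1 [1y] bond c/1=3/50: DF=(63123/62500 − 3/50·(0))/(1+3/50) = 1191/1250 ≈ 0.952800
step 2 [2y] swap r/1=177/4705: DF=(1 − 177/4705·(0.952800))/(1+177/4705) = 2323/2500 ≈ 0.929200
step 3 [3y] swap r/1=17/507: DF=(1 − 17/507·(0.952800+0.929200))/(1+17/507) = 1813/2000 ≈ 0.906500
step 4 [4y] swap r/1=1243/36642: DF=(1 − 1243/36642·(0.952800+0.929200+0.906500))/(1+1243/36642) = 8757/10000 ≈ 0.875700
step 5 [5y] zero: DF = P = 2143/2500 ≈ 0.857200
step 6 [6y] swap r/1=842/26765: DF=(1 − 842/26765·(0.952800+0.929200+0.906500+0.875700+0.857200))/(1+842/26765) = 2079/2500 ≈ 0.831600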